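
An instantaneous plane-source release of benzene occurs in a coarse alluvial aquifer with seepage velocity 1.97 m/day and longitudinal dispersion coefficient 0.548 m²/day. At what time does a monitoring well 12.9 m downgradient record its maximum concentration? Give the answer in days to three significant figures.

For the 1D instantaneous-source solution, setting ∂C/∂t = 0 at fixed x gives v²t² + 2Dt − x² = 0, so t = (√(D² + v²x²) − D)/v².
√(D² + v²x²) = √(0.548² + 1.97² × 12.9²) = 25.42; v² = 3.8809.
t = (25.42 − 0.548)/3.8809 = 6.41 days (vs. the pure-advection estimate x/v = 6.55 d).

6.41 days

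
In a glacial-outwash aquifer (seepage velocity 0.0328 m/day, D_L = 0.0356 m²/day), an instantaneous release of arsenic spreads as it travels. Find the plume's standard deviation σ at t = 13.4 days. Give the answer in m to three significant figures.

0.977 m

Dispersive spreading gives a Gaussian with σ² = 2Dt; advection only shifts the center.
σ = √(2 × 0.0356 × 13.4) = 0.977 m.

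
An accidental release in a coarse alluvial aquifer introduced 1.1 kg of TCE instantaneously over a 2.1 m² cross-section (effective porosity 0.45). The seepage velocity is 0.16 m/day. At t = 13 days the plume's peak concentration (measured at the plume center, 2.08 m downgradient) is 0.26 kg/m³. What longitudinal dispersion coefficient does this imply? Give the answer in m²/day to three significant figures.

0.123 m²/day

At the plume center C_max = M/(n_e·A·√(4πDt)), so D = M²/(4πt·(n_e·A·C_max)²).
n_e·A·C_max = 0.45 × 2.1 × 0.26 = 0.2457 kg/m.
D = 1.1²/(4π × 13 × 0.2457²) = 0.123 m²/day.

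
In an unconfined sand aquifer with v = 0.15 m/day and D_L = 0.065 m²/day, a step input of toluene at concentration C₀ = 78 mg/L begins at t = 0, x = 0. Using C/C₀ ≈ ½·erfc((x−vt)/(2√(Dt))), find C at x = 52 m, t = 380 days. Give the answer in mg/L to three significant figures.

For a continuous step input, C/C₀ ≈ ½·erfc((x−vt)/(2√(Dt))).
vt = 0.15 × 380 = 57 m and 2√(Dt) = 2√(0.065 × 380) = 9.940 m.
Argument (x−vt)/(2√(Dt)) = (52 − 57)/9.940 = -0.5030; ½·erfc(-0.5030) = 0.7616.
C = 78 × 0.7616 = 59.4 mg/L.

59.4 mg/L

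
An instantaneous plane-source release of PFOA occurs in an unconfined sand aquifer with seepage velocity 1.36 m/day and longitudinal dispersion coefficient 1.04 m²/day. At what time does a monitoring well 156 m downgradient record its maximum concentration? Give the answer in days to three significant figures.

114 days

For the 1D instantaneous-source solution, setting ∂C/∂t = 0 at fixed x gives v²t² + 2Dt − x² = 0, so t = (√(D² + v²x²) − D)/v².
√(D² + v²x²) = √(1.04² + 1.36² × 156²) = 212.2; v² = 1.8496.
t = (212.2 − 1.04)/1.8496 = 114 days (vs. the pure-advection estimate x/v = 115 d).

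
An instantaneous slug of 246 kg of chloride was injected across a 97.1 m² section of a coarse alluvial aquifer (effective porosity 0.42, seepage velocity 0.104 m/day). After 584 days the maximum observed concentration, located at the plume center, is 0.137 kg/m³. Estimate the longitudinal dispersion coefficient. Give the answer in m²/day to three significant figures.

0.264 m²/day

At the plume center C_max = M/(n_e·A·√(4πDt)), so D = M²/(4πt·(n_e·A·C_max)²).
n_e·A·C_max = 0.42 × 97.1 × 0.137 = 5.587 kg/m.
D = 246²/(4π × 584 × 5.587²) = 0.264 m²/day.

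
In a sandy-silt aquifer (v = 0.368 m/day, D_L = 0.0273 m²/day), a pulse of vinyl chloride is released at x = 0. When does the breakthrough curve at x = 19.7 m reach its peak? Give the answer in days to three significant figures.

53.3 days

For the 1D instantaneous-source solution, setting ∂C/∂t = 0 at fixed x gives v²t² + 2Dt − x² = 0, so t = (√(D² + v²x²) − D)/v².
√(D² + v²x²) = √(0.0273² + 0.368² × 19.7²) = 7.250; v² = 0.135424.
t = (7.250 − 0.0273)/0.135424 = 53.3 days (vs. the pure-advection estimate x/v = 53.5 d).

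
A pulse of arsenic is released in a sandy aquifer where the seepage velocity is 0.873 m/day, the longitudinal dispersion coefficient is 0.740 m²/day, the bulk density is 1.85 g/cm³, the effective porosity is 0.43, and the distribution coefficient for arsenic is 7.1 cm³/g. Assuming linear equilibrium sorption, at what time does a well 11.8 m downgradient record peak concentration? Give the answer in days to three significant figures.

397 days

Retardation factor R = 1 + ρ_b·K_d/n = 1 + 1.85 × 7.1/0.43 = 31.55.
Sorption retards both mechanisms: v_R = v/R = 0.02767 m/day, D_R = D/R = 0.02345 m²/day.
Peak time from v_R²t² + 2D_R t − x² = 0: t = (√(D_R² + v_R²x²) − D_R)/v_R².
√(D_R² + v_R²x²) = √(0.02345² + 0.02767² × 11.8²) = 0.3273; v_R² = 0.0007656.
t = (0.3273 − 0.02345)/0.0007656 = 397 days.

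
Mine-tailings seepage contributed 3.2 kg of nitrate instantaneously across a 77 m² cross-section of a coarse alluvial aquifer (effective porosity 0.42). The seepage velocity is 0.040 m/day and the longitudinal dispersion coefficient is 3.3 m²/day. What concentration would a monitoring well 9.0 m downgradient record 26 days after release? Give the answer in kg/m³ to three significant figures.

0.00251 kg/m³

For an instantaneous plane source, C(x,t) = M/(n_e·A·√(4πDt)) · exp(−(x−vt)²/(4Dt)), with n_e·A the pore (flow) area.
Plume center vt = 0.040 × 26 = 1.04 m, so the well at 9.0 m is 7.96 m downgradient of the peak.
√(4πDt) = 32.84 m, giving peak height M/(n_e·A·√(4πDt)) = 3.2/(0.42 × 77 × 32.84) = 0.003013 kg/m³.
(x−vt)²/(4Dt) = (7.96)²/(4 × 3.3 × 26) = 0.1846; exp(−0.1846) = 0.8314.
C = 0.003013 × 0.8314 = 0.00251 kg/m³.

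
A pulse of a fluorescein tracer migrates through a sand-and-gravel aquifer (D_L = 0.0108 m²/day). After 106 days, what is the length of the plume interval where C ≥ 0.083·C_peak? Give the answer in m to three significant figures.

6.75 m

The plume is Gaussian with σ = √(2Dt) = √(2 × 0.0108 × 106) = 1.513 m.
C/C_peak = exp(−Δx²/(2σ²)) = 0.083 ⇒ Δx = σ·√(−2 ln 0.083) = 1.513 × 2.231 = 3.376 m.
Width = 2Δx = 6.75 m.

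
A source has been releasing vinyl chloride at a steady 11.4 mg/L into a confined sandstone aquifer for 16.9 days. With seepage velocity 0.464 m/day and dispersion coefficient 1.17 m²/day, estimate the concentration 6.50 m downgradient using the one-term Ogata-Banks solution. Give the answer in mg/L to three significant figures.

For a continuous step input, C/C₀ ≈ ½·erfc((x−vt)/(2√(Dt))).
vt = 0.464 × 16.9 = 7.8416 m and 2√(Dt) = 2√(1.17 × 16.9) = 8.893 m.
Argument (x−vt)/(2√(Dt)) = (6.50 − 7.8416)/8.893 = -0.1509; ½·erfc(-0.1509) = 0.5845.
C = 11.4 × 0.5845 = 6.66 mg/L.

6.66 mg/L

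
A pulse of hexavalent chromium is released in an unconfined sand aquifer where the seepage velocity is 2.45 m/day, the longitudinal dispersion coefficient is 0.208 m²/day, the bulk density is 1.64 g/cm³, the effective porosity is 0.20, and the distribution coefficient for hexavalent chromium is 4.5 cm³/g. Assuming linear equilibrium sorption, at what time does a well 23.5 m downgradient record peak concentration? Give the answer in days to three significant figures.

Retardation factor R = 1 + ρ_b·K_d/n = 1 + 1.64 × 4.5/0.20 = 37.90.
Sorption retards both mechanisms: v_R = v/R = 0.06464 m/day, D_R = D/R = 0.005488 m²/day.
Peak time from v_R²t² + 2D_R t − x² = 0: t = (√(D_R² + v_R²x²) − D_R)/v_R².
√(D_R² + v_R²x²) = √(0.005488² + 0.06464² × 23.5²) = 1.519; v_R² = 0.004178.
t = (1.519 − 0.005488)/0.004178 = 362 days.

362 days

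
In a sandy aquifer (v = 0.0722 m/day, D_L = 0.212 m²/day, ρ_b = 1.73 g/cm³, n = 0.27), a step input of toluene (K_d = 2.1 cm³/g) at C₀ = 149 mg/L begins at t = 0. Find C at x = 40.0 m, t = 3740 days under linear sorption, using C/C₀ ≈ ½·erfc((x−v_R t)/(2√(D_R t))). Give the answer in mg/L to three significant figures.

Retardation factor R = 1 + ρ_b·K_d/n = 1 + 1.73 × 2.1/0.27 = 14.46.
Sorption retards both mechanisms: v_R = v/R = 0.004993 m/day, D_R = D/R = 0.01466 m²/day.
v_R·t = 0.004993 × 3740 = 18.67382 m; 2√(D_R t) = 14.81 m; argument = (40.0 − 18.67382)/14.81 = 1.440.
C = C₀ × ½·erfc(1.440) = 149 × 0.02085 = 3.11 mg/L.

3.11 mg/L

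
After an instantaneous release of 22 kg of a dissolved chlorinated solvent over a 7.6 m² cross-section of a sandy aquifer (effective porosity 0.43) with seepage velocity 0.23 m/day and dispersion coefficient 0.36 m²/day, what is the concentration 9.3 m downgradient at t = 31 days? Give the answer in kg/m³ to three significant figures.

0.512 kg/m³

For an instantaneous plane source, C(x,t) = M/(n_e·A·√(4πDt)) · exp(−(x−vt)²/(4Dt)), with n_e·A the pore (flow) area.
Plume center vt = 0.23 × 31 = 7.13 m, so the well at 9.3 m is 2.17 m downgradient of the peak.
√(4πDt) = 11.84 m, giving peak height M/(n_e·A·√(4πDt)) = 22/(0.43 × 7.6 × 11.84) = 0.5686 kg/m³.
(x−vt)²/(4Dt) = (2.17)²/(4 × 0.36 × 31) = 0.1055; exp(−0.1055) = 0.8999.
C = 0.5686 × 0.8999 = 0.512 kg/m³.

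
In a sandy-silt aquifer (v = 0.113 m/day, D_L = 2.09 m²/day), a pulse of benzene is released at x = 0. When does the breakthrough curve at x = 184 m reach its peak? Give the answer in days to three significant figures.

1470 days

For the 1D instantaneous-source solution, setting ∂C/∂t = 0 at fixed x gives v²t² + 2Dt − x² = 0, so t = (√(D² + v²x²) − D)/v².
√(D² + v²x²) = √(2.09² + 0.113² × 184²) = 20.90; v² = 0.012769.
t = (20.90 − 2.09)/0.012769 = 1470 days (vs. the pure-advection estimate x/v = 1630 d).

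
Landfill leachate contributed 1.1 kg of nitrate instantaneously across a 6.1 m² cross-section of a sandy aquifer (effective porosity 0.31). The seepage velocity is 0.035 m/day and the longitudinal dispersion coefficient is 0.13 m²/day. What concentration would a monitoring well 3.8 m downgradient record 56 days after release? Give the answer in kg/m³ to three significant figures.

0.0541 kg/m³

For an instantaneous plane source, C(x,t) = M/(n_e·A·√(4πDt)) · exp(−(x−vt)²/(4Dt)), with n_e·A the pore (flow) area.
Plume center vt = 0.035 × 56 = 1.96 m, so the well at 3.8 m is 1.84 m downgradient of the peak.
√(4πDt) = 9.565 m, giving peak height M/(n_e·A·√(4πDt)) = 1.1/(0.31 × 6.1 × 9.565) = 0.06082 kg/m³.
(x−vt)²/(4Dt) = (1.84)²/(4 × 0.13 × 56) = 0.1163; exp(−0.1163) = 0.8902.
C = 0.06082 × 0.8902 = 0.0541 kg/m³.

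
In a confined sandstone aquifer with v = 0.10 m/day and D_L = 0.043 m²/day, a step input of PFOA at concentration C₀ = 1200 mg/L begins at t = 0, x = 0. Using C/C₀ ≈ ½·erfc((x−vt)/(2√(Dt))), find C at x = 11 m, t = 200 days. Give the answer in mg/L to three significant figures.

For a continuous step input, C/C₀ ≈ ½·erfc((x−vt)/(2√(Dt))).
vt = 0.10 × 200 = 20 m and 2√(Dt) = 2√(0.043 × 200) = 5.865 m.
Argument (x−vt)/(2√(Dt)) = (11 − 20)/5.865 = -1.535; ½·erfc(-1.535) = 0.9850.
C = 1200 × 0.9850 = 1180 mg/L.

1180 mg/L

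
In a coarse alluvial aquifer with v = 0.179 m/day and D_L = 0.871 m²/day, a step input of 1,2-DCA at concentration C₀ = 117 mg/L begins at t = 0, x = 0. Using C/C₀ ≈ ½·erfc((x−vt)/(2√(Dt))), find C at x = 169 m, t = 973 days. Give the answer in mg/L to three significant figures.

For a continuous step input, C/C₀ ≈ ½·erfc((x−vt)/(2√(Dt))).
vt = 0.179 × 973 = 174.167 m and 2√(Dt) = 2√(0.871 × 973) = 58.22 m.
Argument (x−vt)/(2√(Dt)) = (169 − 174.167)/58.22 = -0.08875; ½·erfc(-0.08875) = 0.5499.
C = 117 × 0.5499 = 64.3 mg/L.

64.3 mg/L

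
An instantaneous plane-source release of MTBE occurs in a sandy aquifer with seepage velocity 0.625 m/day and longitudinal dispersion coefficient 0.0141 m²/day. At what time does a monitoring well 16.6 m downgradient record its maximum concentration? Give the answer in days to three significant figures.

26.5 days

For the 1D instantaneous-source solution, setting ∂C/∂t = 0 at fixed x gives v²t² + 2Dt − x² = 0, so t = (√(D² + v²x²) − D)/v².
√(D² + v²x²) = √(0.0141² + 0.625² × 16.6²) = 10.38; v² = 0.390625.
t = (10.38 − 0.0141)/0.390625 = 26.5 days (vs. the pure-advection estimate x/v = 26.6 d).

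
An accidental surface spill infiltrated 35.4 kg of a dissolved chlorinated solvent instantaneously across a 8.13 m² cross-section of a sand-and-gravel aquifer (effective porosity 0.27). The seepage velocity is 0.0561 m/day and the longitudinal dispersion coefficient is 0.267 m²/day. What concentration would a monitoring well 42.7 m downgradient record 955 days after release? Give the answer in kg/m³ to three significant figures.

For an instantaneous plane source, C(x,t) = M/(n_e·A·√(4πDt)) · exp(−(x−vt)²/(4Dt)), with n_e·A the pore (flow) area.
Plume center vt = 0.0561 × 955 = 53.5755 m, so the well at 42.7 m is 10.8755 m upgradient of the peak.
√(4πDt) = 56.61 m, giving peak height M/(n_e·A·√(4πDt)) = 35.4/(0.27 × 8.13 × 56.61) = 0.2849 kg/m³.
(x−vt)²/(4Dt) = (-10.8755)²/(4 × 0.267 × 955) = 0.1160; exp(−0.1160) = 0.8905.
C = 0.2849 × 0.8905 = 0.254 kg/m³.

0.254 kg/m³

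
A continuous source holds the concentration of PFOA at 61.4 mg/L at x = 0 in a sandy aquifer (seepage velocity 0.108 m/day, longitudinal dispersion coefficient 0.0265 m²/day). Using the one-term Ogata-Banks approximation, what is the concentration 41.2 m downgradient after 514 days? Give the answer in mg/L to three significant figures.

For a continuous step input, C/C₀ ≈ ½·erfc((x−vt)/(2√(Dt))).
vt = 0.108 × 514 = 55.512 m and 2√(Dt) = 2√(0.0265 × 514) = 7.381 m.
Argument (x−vt)/(2√(Dt)) = (41.2 − 55.512)/7.381 = -1.939; ½·erfc(-1.939) = 0.9969.
C = 61.4 × 0.9969 = 61.2 mg/L.

61.2 mg/L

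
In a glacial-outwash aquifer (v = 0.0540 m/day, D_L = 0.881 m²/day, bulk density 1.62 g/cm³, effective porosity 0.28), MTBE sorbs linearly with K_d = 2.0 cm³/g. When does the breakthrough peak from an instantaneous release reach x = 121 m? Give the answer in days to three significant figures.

Retardation factor R = 1 + ρ_b·K_d/n = 1 + 1.62 × 2.0/0.28 = 12.57.
Sorption retards both mechanisms: v_R = v/R = 0.004296 m/day, D_R = D/R = 0.07009 m²/day.
Peak time from v_R²t² + 2D_R t − x² = 0: t = (√(D_R² + v_R²x²) − D_R)/v_R².
√(D_R² + v_R²x²) = √(0.07009² + 0.004296² × 121²) = 0.5245; v_R² = 1.846e-05.
t = (0.5245 − 0.07009)/1.846e-05 = 24600 days.

24600 days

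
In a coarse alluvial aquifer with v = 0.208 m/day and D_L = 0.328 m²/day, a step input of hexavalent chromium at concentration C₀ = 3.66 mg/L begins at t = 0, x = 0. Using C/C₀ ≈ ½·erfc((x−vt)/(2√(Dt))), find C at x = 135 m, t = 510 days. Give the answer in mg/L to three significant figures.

0.208 mg/L

For a continuous step input, C/C₀ ≈ ½·erfc((x−vt)/(2√(Dt))).
vt = 0.208 × 510 = 106.08 m and 2√(Dt) = 2√(0.328 × 510) = 25.87 m.
Argument (x−vt)/(2√(Dt)) = (135 − 106.08)/25.87 = 1.118; ½·erfc(1.118) = 0.05693.
C = 3.66 × 0.05693 = 0.208 mg/L.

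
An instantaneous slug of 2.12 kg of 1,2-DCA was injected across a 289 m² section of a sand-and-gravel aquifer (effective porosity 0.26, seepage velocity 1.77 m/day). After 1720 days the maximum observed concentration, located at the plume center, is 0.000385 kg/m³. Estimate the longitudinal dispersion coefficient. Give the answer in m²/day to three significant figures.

At the plume center C_max = M/(n_e·A·√(4πDt)), so D = M²/(4πt·(n_e·A·C_max)²).
n_e·A·C_max = 0.26 × 289 × 0.000385 = 0.02893 kg/m.
D = 2.12²/(4π × 1720 × 0.02893²) = 0.248 m²/day.

0.248 m²/day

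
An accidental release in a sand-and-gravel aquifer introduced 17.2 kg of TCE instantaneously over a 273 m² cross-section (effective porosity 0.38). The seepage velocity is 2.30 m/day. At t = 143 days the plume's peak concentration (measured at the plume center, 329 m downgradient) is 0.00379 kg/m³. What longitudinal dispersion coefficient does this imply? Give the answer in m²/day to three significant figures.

At the plume center C_max = M/(n_e·A·√(4πDt)), so D = M²/(4πt·(n_e·A·C_max)²).
n_e·A·C_max = 0.38 × 273 × 0.00379 = 0.3932 kg/m.
D = 17.2²/(4π × 143 × 0.3932²) = 1.06 m²/day.

1.06 m²/day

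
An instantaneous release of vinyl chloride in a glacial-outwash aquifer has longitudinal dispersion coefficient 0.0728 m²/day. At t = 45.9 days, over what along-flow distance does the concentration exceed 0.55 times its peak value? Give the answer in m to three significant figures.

5.65 m

The plume is Gaussian with σ = √(2Dt) = √(2 × 0.0728 × 45.9) = 2.585 m.
C/C_peak = exp(−Δx²/(2σ²)) = 0.55 ⇒ Δx = σ·√(−2 ln 0.55) = 2.585 × 1.093 = 2.825 m.
Width = 2Δx = 5.65 m.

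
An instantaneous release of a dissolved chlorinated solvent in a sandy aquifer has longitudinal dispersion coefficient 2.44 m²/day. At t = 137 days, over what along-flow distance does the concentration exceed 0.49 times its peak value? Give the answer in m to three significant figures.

The plume is Gaussian with σ = √(2Dt) = √(2 × 2.44 × 137) = 25.86 m.
C/C_peak = exp(−Δx²/(2σ²)) = 0.49 ⇒ Δx = σ·√(−2 ln 0.49) = 25.86 × 1.194 = 30.88 m.
Width = 2Δx = 61.8 m.

61.8 m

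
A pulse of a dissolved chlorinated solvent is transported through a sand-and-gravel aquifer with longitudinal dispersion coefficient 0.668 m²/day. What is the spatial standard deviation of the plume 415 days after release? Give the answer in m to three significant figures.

Dispersive spreading gives a Gaussian with σ² = 2Dt; advection only shifts the center.
σ = √(2 × 0.668 × 415) = 23.5 m.

23.5 m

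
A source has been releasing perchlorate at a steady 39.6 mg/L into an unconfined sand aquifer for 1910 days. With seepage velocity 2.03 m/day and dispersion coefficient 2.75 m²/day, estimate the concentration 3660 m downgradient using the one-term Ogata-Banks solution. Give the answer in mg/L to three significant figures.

38.9 mg/L

For a continuous step input, C/C₀ ≈ ½·erfc((x−vt)/(2√(Dt))).
vt = 2.03 × 1910 = 3877.3 m and 2√(Dt) = 2√(2.75 × 1910) = 144.9 m.
Argument (x−vt)/(2√(Dt)) = (3660 − 3877.3)/144.9 = -1.500; ½·erfc(-1.500) = 0.9831.
C = 39.6 × 0.9831 = 38.9 mg/L.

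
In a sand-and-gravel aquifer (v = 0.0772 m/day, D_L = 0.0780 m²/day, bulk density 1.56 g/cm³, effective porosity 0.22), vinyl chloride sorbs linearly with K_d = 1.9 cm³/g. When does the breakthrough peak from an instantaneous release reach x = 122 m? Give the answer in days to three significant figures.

Retardation factor R = 1 + ρ_b·K_d/n = 1 + 1.56 × 1.9/0.22 = 14.47.
Sorption retards both mechanisms: v_R = v/R = 0.005335 m/day, D_R = D/R = 0.005390 m²/day.
Peak time from v_R²t² + 2D_R t − x² = 0: t = (√(D_R² + v_R²x²) − D_R)/v_R².
√(D_R² + v_R²x²) = √(0.005390² + 0.005335² × 122²) = 0.6509; v_R² = 2.846e-05.
t = (0.6509 − 0.005390)/2.846e-05 = 22700 days.

22700 days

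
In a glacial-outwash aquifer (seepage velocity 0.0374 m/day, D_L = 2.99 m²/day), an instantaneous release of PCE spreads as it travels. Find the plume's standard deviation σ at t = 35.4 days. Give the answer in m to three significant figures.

14.5 m

Dispersive spreading gives a Gaussian with σ² = 2Dt; advection only shifts the center.
σ = √(2 × 2.99 × 35.4) = 14.5 m.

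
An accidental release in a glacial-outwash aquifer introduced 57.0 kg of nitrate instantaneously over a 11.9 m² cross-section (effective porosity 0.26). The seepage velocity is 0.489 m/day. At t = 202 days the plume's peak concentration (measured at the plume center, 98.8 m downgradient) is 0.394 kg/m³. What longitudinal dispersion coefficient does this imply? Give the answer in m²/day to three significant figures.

At the plume center C_max = M/(n_e·A·√(4πDt)), so D = M²/(4πt·(n_e·A·C_max)²).
n_e·A·C_max = 0.26 × 11.9 × 0.394 = 1.219 kg/m.
D = 57.0²/(4π × 202 × 1.219²) = 0.861 m²/day.

0.861 m²/day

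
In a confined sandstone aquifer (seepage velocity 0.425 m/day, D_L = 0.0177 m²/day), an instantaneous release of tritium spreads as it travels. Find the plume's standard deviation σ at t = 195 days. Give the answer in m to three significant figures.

Dispersive spreading gives a Gaussian with σ² = 2Dt; advection only shifts the center.
σ = √(2 × 0.0177 × 195) = 2.63 m.

2.63 m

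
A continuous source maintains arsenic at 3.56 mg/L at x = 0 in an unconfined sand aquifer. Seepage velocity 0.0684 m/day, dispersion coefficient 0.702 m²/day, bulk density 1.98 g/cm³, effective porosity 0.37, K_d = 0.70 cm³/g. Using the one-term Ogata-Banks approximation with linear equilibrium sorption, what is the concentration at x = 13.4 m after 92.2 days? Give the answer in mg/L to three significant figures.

0.0370 mg/L

Retardation factor R = 1 + ρ_b·K_d/n = 1 + 1.98 × 0.70/0.37 = 4.746.
Sorption retards both mechanisms: v_R = v/R = 0.01441 m/day, D_R = D/R = 0.1479 m²/day.
v_R·t = 0.01441 × 92.2 = 1.328602 m; 2√(D_R t) = 7.385 m; argument = (13.4 − 1.328602)/7.385 = 1.635.
C = C₀ × ½·erfc(1.635) = 3.56 × 0.01038 = 0.0370 mg/L.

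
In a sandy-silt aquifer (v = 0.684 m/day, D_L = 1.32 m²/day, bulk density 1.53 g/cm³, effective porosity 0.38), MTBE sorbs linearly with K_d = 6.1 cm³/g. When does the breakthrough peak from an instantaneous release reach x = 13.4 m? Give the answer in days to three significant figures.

Retardation factor R = 1 + ρ_b·K_d/n = 1 + 1.53 × 6.1/0.38 = 25.56.
Sorption retards both mechanisms: v_R = v/R = 0.02676 m/day, D_R = D/R = 0.05164 m²/day.
Peak time from v_R²t² + 2D_R t − x² = 0: t = (√(D_R² + v_R²x²) − D_R)/v_R².
√(D_R² + v_R²x²) = √(0.05164² + 0.02676² × 13.4²) = 0.3623; v_R² = 0.0007161.
t = (0.3623 − 0.05164)/0.0007161 = 434 days.

434 days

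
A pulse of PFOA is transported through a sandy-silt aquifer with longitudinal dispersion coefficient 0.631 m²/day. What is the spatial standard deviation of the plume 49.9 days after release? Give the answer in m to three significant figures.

Dispersive spreading gives a Gaussian with σ² = 2Dt; advection only shifts the center.
σ = √(2 × 0.631 × 49.9) = 7.94 m.

7.94 m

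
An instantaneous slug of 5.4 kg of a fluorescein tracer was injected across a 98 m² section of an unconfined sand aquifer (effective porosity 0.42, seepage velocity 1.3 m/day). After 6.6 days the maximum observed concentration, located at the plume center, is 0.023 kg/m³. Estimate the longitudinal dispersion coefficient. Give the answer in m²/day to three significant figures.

At the plume center C_max = M/(n_e·A·√(4πDt)), so D = M²/(4πt·(n_e·A·C_max)²).
n_e·A·C_max = 0.42 × 98 × 0.023 = 0.9467 kg/m.
D = 5.4²/(4π × 6.6 × 0.9467²) = 0.392 m²/day.

0.392 m²/day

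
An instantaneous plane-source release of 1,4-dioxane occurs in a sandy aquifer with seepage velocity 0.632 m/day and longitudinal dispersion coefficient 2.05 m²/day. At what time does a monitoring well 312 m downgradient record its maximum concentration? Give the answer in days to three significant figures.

489 days

For the 1D instantaneous-source solution, setting ∂C/∂t = 0 at fixed x gives v²t² + 2Dt − x² = 0, so t = (√(D² + v²x²) − D)/v².
√(D² + v²x²) = √(2.05² + 0.632² × 312²) = 197.2; v² = 0.399424.
t = (197.2 − 2.05)/0.399424 = 489 days (vs. the pure-advection estimate x/v = 494 d).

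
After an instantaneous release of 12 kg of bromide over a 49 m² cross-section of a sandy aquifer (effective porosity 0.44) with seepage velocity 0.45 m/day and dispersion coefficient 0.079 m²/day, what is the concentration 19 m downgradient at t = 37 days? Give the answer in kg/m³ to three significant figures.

For an instantaneous plane source, C(x,t) = M/(n_e·A·√(4πDt)) · exp(−(x−vt)²/(4Dt)), with n_e·A the pore (flow) area.
Plume center vt = 0.45 × 37 = 16.65 m, so the well at 19 m is 2.35 m downgradient of the peak.
√(4πDt) = 6.061 m, giving peak height M/(n_e·A·√(4πDt)) = 12/(0.44 × 49 × 6.061) = 0.09183 kg/m³.
(x−vt)²/(4Dt) = (2.35)²/(4 × 0.079 × 37) = 0.4723; exp(−0.4723) = 0.6236.
C = 0.09183 × 0.6236 = 0.0573 kg/m³.

0.0573 kg/m³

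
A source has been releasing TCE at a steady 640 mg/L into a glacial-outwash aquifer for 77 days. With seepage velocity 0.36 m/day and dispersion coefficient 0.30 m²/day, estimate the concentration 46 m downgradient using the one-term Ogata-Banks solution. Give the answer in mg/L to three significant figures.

For a continuous step input, C/C₀ ≈ ½·erfc((x−vt)/(2√(Dt))).
vt = 0.36 × 77 = 27.72 m and 2√(Dt) = 2√(0.30 × 77) = 9.612 m.
Argument (x−vt)/(2√(Dt)) = (46 − 27.72)/9.612 = 1.902; ½·erfc(1.902) = 0.003574.
C = 640 × 0.003574 = 2.29 mg/L.

2.29 mg/L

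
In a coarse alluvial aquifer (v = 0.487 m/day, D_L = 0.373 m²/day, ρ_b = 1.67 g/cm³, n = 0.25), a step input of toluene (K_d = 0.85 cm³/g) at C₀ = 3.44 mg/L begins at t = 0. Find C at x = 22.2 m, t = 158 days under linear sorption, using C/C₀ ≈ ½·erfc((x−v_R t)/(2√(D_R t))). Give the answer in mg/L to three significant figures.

Retardation factor R = 1 + ρ_b·K_d/n = 1 + 1.67 × 0.85/0.25 = 6.678.
Sorption retards both mechanisms: v_R = v/R = 0.07293 m/day, D_R = D/R = 0.05586 m²/day.
v_R·t = 0.07293 × 158 = 11.52294 m; 2√(D_R t) = 5.942 m; argument = (22.2 − 11.52294)/5.942 = 1.797.
C = C₀ × ½·erfc(1.797) = 3.44 × 0.005521 = 0.0190 mg/L.

0.0190 mg/L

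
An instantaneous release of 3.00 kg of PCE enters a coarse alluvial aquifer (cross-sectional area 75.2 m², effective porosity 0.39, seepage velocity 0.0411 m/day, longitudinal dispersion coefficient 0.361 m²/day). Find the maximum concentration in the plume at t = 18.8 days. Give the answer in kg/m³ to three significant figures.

The peak of an instantaneous 1D plume sits at x = vt; there the Gaussian factor is 1 and C_max = M/(n_e·A·√(4πDt)), where n_e·A is the pore area the mass is dissolved in.
√(4πDt) = √(4π × 0.361 × 18.8) = 9.235 m, so C_max = 3.00/(0.39 × 75.2 × 9.235) = 0.0111 kg/m³.

0.0111 kg/m³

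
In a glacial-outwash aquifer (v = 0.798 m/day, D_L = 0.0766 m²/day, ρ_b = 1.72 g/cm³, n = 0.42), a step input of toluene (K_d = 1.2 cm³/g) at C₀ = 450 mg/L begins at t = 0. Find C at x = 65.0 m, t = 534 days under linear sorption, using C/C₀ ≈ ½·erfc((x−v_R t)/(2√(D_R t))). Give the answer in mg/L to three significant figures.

437 mg/L

Retardation factor R = 1 + ρ_b·K_d/n = 1 + 1.72 × 1.2/0.42 = 5.914.
Sorption retards both mechanisms: v_R = v/R = 0.1349 m/day, D_R = D/R = 0.01295 m²/day.
v_R·t = 0.1349 × 534 = 72.0366 m; 2√(D_R t) = 5.259 m; argument = (65.0 − 72.0366)/5.259 = -1.338.
C = C₀ × ½·erfc(-1.338) = 450 × 0.9708 = 437 mg/L.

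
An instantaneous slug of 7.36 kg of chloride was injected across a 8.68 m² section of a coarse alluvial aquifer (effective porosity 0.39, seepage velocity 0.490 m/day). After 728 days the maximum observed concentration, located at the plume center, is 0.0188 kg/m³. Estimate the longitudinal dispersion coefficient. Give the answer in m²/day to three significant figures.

At the plume center C_max = M/(n_e·A·√(4πDt)), so D = M²/(4πt·(n_e·A·C_max)²).
n_e·A·C_max = 0.39 × 8.68 × 0.0188 = 0.06364 kg/m.
D = 7.36²/(4π × 728 × 0.06364²) = 1.46 m²/day.

1.46 m²/day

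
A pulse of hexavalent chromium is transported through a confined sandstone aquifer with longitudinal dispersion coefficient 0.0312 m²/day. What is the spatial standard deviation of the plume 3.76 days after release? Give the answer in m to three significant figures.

0.484 m

Dispersive spreading gives a Gaussian with σ² = 2Dt; advection only shifts the center.
σ = √(2 × 0.0312 × 3.76) = 0.484 m.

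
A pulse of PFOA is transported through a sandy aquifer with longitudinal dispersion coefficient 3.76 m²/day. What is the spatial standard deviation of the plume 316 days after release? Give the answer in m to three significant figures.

Dispersive spreading gives a Gaussian with σ² = 2Dt; advection only shifts the center.
σ = √(2 × 3.76 × 316) = 48.7 m.

48.7 m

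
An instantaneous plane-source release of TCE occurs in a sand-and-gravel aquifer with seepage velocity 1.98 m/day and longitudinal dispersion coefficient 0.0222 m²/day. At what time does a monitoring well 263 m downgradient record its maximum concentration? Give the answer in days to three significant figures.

133 days

For the 1D instantaneous-source solution, setting ∂C/∂t = 0 at fixed x gives v²t² + 2Dt − x² = 0, so t = (√(D² + v²x²) − D)/v².
√(D² + v²x²) = √(0.0222² + 1.98² × 263²) = 520.7; v² = 3.9204.
t = (520.7 − 0.0222)/3.9204 = 133 days (vs. the pure-advection estimate x/v = 133 d).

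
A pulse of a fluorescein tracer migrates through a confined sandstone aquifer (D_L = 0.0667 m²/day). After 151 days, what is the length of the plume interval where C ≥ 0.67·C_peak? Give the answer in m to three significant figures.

The plume is Gaussian with σ = √(2Dt) = √(2 × 0.0667 × 151) = 4.488 m.
C/C_peak = exp(−Δx²/(2σ²)) = 0.67 ⇒ Δx = σ·√(−2 ln 0.67) = 4.488 × 0.8950 = 4.017 m.
Width = 2Δx = 8.03 m.

8.03 m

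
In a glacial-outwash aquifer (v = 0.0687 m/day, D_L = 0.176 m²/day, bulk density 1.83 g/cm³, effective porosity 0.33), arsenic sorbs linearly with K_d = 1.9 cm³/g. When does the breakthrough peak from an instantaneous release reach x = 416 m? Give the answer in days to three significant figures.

69400 days

Retardation factor R = 1 + ρ_b·K_d/n = 1 + 1.83 × 1.9/0.33 = 11.54.
Sorption retards both mechanisms: v_R = v/R = 0.005953 m/day, D_R = D/R = 0.01525 m²/day.
Peak time from v_R²t² + 2D_R t − x² = 0: t = (√(D_R² + v_R²x²) − D_R)/v_R².
√(D_R² + v_R²x²) = √(0.01525² + 0.005953² × 416²) = 2.476; v_R² = 3.544e-05.
t = (2.476 − 0.01525)/3.544e-05 = 69400 days.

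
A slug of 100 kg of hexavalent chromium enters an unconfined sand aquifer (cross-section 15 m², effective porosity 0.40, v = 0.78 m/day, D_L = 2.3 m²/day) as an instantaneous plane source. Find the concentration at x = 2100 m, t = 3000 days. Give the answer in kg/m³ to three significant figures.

0.00702 kg/m³

For an instantaneous plane source, C(x,t) = M/(n_e·A·√(4πDt)) · exp(−(x−vt)²/(4Dt)), with n_e·A the pore (flow) area.
Plume center vt = 0.78 × 3000 = 2340 m, so the well at 2100 m is 240 m upgradient of the peak.
√(4πDt) = 294.5 m, giving peak height M/(n_e·A·√(4πDt)) = 100/(0.40 × 15 × 294.5) = 0.05659 kg/m³.
(x−vt)²/(4Dt) = (-240)²/(4 × 2.3 × 3000) = 2.087; exp(−2.087) = 0.1241.
C = 0.05659 × 0.1241 = 0.00702 kg/m³.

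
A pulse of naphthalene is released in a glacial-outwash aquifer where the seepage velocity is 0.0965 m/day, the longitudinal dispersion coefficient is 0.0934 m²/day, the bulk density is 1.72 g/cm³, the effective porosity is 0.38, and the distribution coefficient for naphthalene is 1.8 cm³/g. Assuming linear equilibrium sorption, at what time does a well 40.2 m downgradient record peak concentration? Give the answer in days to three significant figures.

3720 days

Retardation factor R = 1 + ρ_b·K_d/n = 1 + 1.72 × 1.8/0.38 = 9.147.
Sorption retards both mechanisms: v_R = v/R = 0.01055 m/day, D_R = D/R = 0.01021 m²/day.
Peak time from v_R²t² + 2D_R t − x² = 0: t = (√(D_R² + v_R²x²) − D_R)/v_R².
√(D_R² + v_R²x²) = √(0.01021² + 0.01055² × 40.2²) = 0.4242; v_R² = 0.0001113.
t = (0.4242 − 0.01021)/0.0001113 = 3720 days.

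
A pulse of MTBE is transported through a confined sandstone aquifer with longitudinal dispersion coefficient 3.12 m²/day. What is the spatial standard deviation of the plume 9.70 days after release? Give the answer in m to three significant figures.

7.78 m

Dispersive spreading gives a Gaussian with σ² = 2Dt; advection only shifts the center.
σ = √(2 × 3.12 × 9.70) = 7.78 m.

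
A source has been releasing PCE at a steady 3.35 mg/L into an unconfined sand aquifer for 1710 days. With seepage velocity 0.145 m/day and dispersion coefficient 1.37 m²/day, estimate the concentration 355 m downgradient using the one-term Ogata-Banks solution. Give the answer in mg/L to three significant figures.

0.197 mg/L

For a continuous step input, C/C₀ ≈ ½·erfc((x−vt)/(2√(Dt))).
vt = 0.145 × 1710 = 247.95 m and 2√(Dt) = 2√(1.37 × 1710) = 96.80 m.
Argument (x−vt)/(2√(Dt)) = (355 − 247.95)/96.80 = 1.106; ½·erfc(1.106) = 0.05889.
C = 3.35 × 0.05889 = 0.197 mg/L.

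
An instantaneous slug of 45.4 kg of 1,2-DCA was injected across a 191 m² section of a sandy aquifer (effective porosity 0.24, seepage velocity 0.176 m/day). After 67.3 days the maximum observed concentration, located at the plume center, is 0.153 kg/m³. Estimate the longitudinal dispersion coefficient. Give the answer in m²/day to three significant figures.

At the plume center C_max = M/(n_e·A·√(4πDt)), so D = M²/(4πt·(n_e·A·C_max)²).
n_e·A·C_max = 0.24 × 191 × 0.153 = 7.014 kg/m.
D = 45.4²/(4π × 67.3 × 7.014²) = 0.0495 m²/day.

0.0495 m²/day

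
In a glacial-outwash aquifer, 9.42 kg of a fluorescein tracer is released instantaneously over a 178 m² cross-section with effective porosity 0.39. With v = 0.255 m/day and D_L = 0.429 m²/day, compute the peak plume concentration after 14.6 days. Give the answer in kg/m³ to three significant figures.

0.0153 kg/m³

The peak of an instantaneous 1D plume sits at x = vt; there the Gaussian factor is 1 and C_max = M/(n_e·A·√(4πDt)), where n_e·A is the pore area the mass is dissolved in.
√(4πDt) = √(4π × 0.429 × 14.6) = 8.872 m, so C_max = 9.42/(0.39 × 178 × 8.872) = 0.0153 kg/m³.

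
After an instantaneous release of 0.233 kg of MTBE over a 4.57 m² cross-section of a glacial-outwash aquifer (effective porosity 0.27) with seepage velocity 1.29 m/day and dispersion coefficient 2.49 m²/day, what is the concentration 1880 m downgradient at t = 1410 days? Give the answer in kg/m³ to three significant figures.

For an instantaneous plane source, C(x,t) = M/(n_e·A·√(4πDt)) · exp(−(x−vt)²/(4Dt)), with n_e·A the pore (flow) area.
Plume center vt = 1.29 × 1410 = 1818.9 m, so the well at 1880 m is 61.1 m downgradient of the peak.
√(4πDt) = 210.0 m, giving peak height M/(n_e·A·√(4πDt)) = 0.233/(0.27 × 4.57 × 210.0) = 0.0008992 kg/m³.
(x−vt)²/(4Dt) = (61.1)²/(4 × 2.49 × 1410) = 0.2658; exp(−0.2658) = 0.7666.
C = 0.0008992 × 0.7666 = 0.000689 kg/m³.

0.000689 kg/m³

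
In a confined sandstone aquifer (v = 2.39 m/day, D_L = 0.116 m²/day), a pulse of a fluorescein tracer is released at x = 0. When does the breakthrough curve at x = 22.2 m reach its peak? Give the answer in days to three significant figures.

For the 1D instantaneous-source solution, setting ∂C/∂t = 0 at fixed x gives v²t² + 2Dt − x² = 0, so t = (√(D² + v²x²) − D)/v².
√(D² + v²x²) = √(0.116² + 2.39² × 22.2²) = 53.06; v² = 5.7121.
t = (53.06 − 0.116)/5.7121 = 9.27 days (vs. the pure-advection estimate x/v = 9.29 d).

9.27 days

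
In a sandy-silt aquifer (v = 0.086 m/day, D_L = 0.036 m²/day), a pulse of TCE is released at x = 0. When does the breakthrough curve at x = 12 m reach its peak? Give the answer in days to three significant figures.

135 days

For the 1D instantaneous-source solution, setting ∂C/∂t = 0 at fixed x gives v²t² + 2Dt − x² = 0, so t = (√(D² + v²x²) − D)/v².
√(D² + v²x²) = √(0.036² + 0.086² × 12²) = 1.033; v² = 0.007396.
t = (1.033 − 0.036)/0.007396 = 135 days (vs. the pure-advection estimate x/v = 140 d).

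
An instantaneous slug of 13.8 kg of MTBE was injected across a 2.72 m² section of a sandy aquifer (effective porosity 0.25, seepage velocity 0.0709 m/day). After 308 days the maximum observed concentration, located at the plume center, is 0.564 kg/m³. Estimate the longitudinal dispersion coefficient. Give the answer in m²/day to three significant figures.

0.335 m²/day

At the plume center C_max = M/(n_e·A·√(4πDt)), so D = M²/(4πt·(n_e·A·C_max)²).
n_e·A·C_max = 0.25 × 2.72 × 0.564 = 0.3835 kg/m.
D = 13.8²/(4π × 308 × 0.3835²) = 0.335 m²/day.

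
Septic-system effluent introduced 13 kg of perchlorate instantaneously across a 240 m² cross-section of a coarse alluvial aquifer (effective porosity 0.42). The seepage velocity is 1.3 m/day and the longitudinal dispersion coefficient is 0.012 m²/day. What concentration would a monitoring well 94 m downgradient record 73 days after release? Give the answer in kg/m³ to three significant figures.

For an instantaneous plane source, C(x,t) = M/(n_e·A·√(4πDt)) · exp(−(x−vt)²/(4Dt)), with n_e·A the pore (flow) area.
Plume center vt = 1.3 × 73 = 94.9 m, so the well at 94 m is 0.9 m upgradient of the peak.
√(4πDt) = 3.318 m, giving peak height M/(n_e·A·√(4πDt)) = 13/(0.42 × 240 × 3.318) = 0.03887 kg/m³.
(x−vt)²/(4Dt) = (-0.9)²/(4 × 0.012 × 73) = 0.2312; exp(−0.2312) = 0.7936.
C = 0.03887 × 0.7936 = 0.0308 kg/m³.

0.0308 kg/m³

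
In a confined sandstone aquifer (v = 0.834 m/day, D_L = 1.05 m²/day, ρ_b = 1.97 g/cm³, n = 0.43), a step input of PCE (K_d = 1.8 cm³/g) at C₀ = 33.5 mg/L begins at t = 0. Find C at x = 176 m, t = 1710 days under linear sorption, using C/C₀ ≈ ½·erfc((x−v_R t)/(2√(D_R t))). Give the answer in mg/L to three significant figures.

Retardation factor R = 1 + ρ_b·K_d/n = 1 + 1.97 × 1.8/0.43 = 9.247.
Sorption retards both mechanisms: v_R = v/R = 0.09019 m/day, D_R = D/R = 0.1136 m²/day.
v_R·t = 0.09019 × 1710 = 154.2249 m; 2√(D_R t) = 27.88 m; argument = (176 − 154.2249)/27.88 = 0.7810.
C = C₀ × ½·erfc(0.7810) = 33.5 × 0.1347 = 4.51 mg/L.

4.51 mg/L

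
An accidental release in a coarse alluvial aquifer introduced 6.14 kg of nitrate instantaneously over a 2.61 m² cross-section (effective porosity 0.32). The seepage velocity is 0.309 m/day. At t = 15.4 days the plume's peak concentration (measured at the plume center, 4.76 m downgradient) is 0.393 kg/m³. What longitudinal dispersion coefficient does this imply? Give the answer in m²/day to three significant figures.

1.81 m²/day

At the plume center C_max = M/(n_e·A·√(4πDt)), so D = M²/(4πt·(n_e·A·C_max)²).
n_e·A·C_max = 0.32 × 2.61 × 0.393 = 0.3282 kg/m.
D = 6.14²/(4π × 15.4 × 0.3282²) = 1.81 m²/day.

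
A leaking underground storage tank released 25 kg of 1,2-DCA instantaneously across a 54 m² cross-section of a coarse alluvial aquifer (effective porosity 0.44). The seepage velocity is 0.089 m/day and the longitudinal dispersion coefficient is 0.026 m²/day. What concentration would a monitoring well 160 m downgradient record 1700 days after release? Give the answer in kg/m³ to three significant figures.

For an instantaneous plane source, C(x,t) = M/(n_e·A·√(4πDt)) · exp(−(x−vt)²/(4Dt)), with n_e·A the pore (flow) area.
Plume center vt = 0.089 × 1700 = 151.3 m, so the well at 160 m is 8.7 m downgradient of the peak.
√(4πDt) = 23.57 m, giving peak height M/(n_e·A·√(4πDt)) = 25/(0.44 × 54 × 23.57) = 0.04464 kg/m³.
(x−vt)²/(4Dt) = (8.7)²/(4 × 0.026 × 1700) = 0.4281; exp(−0.4281) = 0.6517.
C = 0.04464 × 0.6517 = 0.0291 kg/m³.

0.0291 kg/m³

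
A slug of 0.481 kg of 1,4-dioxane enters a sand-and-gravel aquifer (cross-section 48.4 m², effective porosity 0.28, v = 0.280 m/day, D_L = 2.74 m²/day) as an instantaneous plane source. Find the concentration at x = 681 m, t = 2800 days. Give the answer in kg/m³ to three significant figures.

8.09e-05 kg/m³

For an instantaneous plane source, C(x,t) = M/(n_e·A·√(4πDt)) · exp(−(x−vt)²/(4Dt)), with n_e·A the pore (flow) area.
Plume center vt = 0.280 × 2800 = 784 m, so the well at 681 m is 103 m upgradient of the peak.
√(4πDt) = 310.5 m, giving peak height M/(n_e·A·√(4πDt)) = 0.481/(0.28 × 48.4 × 310.5) = 0.0001143 kg/m³.
(x−vt)²/(4Dt) = (-103)²/(4 × 2.74 × 2800) = 0.3457; exp(−0.3457) = 0.7077.
C = 0.0001143 × 0.7077 = 8.09e-05 kg/m³.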